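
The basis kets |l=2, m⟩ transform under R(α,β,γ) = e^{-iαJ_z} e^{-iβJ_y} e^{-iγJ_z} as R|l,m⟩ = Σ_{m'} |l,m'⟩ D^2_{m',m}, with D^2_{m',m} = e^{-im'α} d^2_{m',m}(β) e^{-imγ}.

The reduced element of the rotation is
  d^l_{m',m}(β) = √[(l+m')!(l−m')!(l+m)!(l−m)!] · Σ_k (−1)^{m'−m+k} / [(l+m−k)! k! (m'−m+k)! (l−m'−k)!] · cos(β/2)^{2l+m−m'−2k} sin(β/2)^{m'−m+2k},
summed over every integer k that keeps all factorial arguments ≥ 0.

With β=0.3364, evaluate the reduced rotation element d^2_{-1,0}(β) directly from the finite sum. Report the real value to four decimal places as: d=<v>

d=0.3816

d^2_{-1,0}(β=0.3364) via the finite sum:
With c≡cos(β/2)=0.985888 and s≡sin(β/2)=0.167408, N=[1·6·2·2]^{1/2}=4.898979
k: max(0,(0)−(-1))=1 … min(2+(0),2−(-1))=2
  k=1: (−1)^0·4.8990/(2)·0.9859^3·0.1674^1 = +0.392947
  k=2: (−1)^1·4.8990/(2)·0.9859^1·0.1674^3 = -0.011330
d^2_{-1,0}(0.3364) = +0.392947 -0.011330 = +0.381617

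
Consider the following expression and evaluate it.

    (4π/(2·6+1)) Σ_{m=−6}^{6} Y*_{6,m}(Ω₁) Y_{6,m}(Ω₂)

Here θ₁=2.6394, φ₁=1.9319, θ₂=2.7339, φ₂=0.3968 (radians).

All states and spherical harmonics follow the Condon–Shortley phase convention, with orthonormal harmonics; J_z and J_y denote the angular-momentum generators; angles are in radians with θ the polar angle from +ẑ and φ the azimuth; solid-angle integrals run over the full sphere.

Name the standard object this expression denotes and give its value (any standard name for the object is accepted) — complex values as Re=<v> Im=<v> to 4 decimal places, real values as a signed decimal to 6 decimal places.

This sum is the spherical-harmonic addition theorem: it equals the Legendre polynomial P_l(cos γ) of the angle γ between the two directions.
Expand P_6 via completeness: Σ_{m} conj(Y_{6,m}) at Ω₁ times Y_{6,m} at Ω₂ —
  term(m=-6) = -0.00001 + 0.00000j   from Y*(Ω₁)=0.00337 - 0.00497j, Y(Ω₂)=-0.00136 - 0.00129j
  term(m=-5) = 0.00010 + 0.00056j   from Y*(Ω₁)=0.03686 + 0.00882j, Y(Ω₂)=0.00604 + 0.01379j
  term(m=-4) = 0.01030 - 0.00148j   from Y*(Ω₁)=0.01799 + 0.14158j, Y(Ω₂)=-0.00120 - 0.07292j
  term(m=-3) = -0.00867 - 0.08067j   from Y*(Ω₁)=-0.30669 + 0.16260j, Y(Ω₂)=-0.08678 + 0.21703j
  term(m=-2) = -0.23757 + 0.01699j   from Y*(Ω₁)=-0.37655 - 0.33173j, Y(Ω₂)=0.33284 - 0.33835j
  term(m=-1) = 0.00420 + 0.11760j   from Y*(Ω₁)=0.08785 - 0.23261j, Y(Ω₂)=-0.43651 + 0.18291j
  term(m=+0) = 0.04375 + 0.00000j   from Y*(Ω₁)=-0.35001 + 0.00000j, Y(Ω₂)=-0.12500 + 0.00000j
  term(m=+1) = 0.00420 - 0.11760j   from Y*(Ω₁)=-0.08785 - 0.23261j, Y(Ω₂)=0.43651 + 0.18291j
  term(m=+2) = -0.23757 - 0.01699j   from Y*(Ω₁)=-0.37655 + 0.33173j, Y(Ω₂)=0.33284 + 0.33835j
  term(m=+3) = -0.00867 + 0.08067j   from Y*(Ω₁)=0.30669 + 0.16260j, Y(Ω₂)=0.08678 + 0.21703j
  term(m=+4) = 0.01030 + 0.00148j   from Y*(Ω₁)=0.01799 - 0.14158j, Y(Ω₂)=-0.00120 + 0.07292j
  term(m=+5) = 0.00010 - 0.00056j   from Y*(Ω₁)=-0.03686 + 0.00882j, Y(Ω₂)=-0.00604 + 0.01379j
  term(m=+6) = -0.00001 - 0.00000j   from Y*(Ω₁)=0.00337 + 0.00497j, Y(Ω₂)=-0.00136 + 0.00129j
Σ over m = -0.41956 - 0.00000j; ×(4π/13) → -0.40556 - 0.00000j. Real part: -0.405562

Legendre polynomial (addition theorem), -0.405562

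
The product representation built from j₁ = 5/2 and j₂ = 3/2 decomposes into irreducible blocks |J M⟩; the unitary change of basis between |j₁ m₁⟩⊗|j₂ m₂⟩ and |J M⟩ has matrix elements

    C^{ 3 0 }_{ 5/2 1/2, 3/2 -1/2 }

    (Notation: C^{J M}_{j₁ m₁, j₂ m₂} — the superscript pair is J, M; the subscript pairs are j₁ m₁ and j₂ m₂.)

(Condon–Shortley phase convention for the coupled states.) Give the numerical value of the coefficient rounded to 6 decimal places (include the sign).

+√(1/5) = +0.447214

triangle: 1!·4!·2!/8! = 48/40320
(j±m)!: 3!·2!·1!·2!·3!·3! = 864
prefactor² = (2J+1)·Δ·N² = 36/5
  k=0: +1/(0!·1!·2!·1!·2!·1!) = 1/4
  k=1: −1/(1!·0!·1!·0!·3!·2!) = -1/12
Σ = 1/6  ⇒  CG² = 36/5·(1/6)² = 1/5
CG = +√(1/5) = +0.447214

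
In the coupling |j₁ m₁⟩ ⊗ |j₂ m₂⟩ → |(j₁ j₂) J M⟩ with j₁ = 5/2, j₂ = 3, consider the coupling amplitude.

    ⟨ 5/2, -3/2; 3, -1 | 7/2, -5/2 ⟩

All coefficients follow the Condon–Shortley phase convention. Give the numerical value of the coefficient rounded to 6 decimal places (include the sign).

-0.398410  (= −√(10/63))

triangle: 2!·3!·4!/10! = 288/3628800
(j±m)!: 1!·4!·2!·4!·1!·6! = 829440
prefactor² = (2J+1)·Δ·N² = 18432/35
  k=1: −1/(1!·1!·3!·1!·0!·3!) = -1/36
  k=2: +1/(2!·0!·2!·0!·1!·4!) = 1/96
Σ = -5/288  ⇒  CG² = 18432/35·(-5/288)² = 10/63
CG = −√(10/63) = -0.398410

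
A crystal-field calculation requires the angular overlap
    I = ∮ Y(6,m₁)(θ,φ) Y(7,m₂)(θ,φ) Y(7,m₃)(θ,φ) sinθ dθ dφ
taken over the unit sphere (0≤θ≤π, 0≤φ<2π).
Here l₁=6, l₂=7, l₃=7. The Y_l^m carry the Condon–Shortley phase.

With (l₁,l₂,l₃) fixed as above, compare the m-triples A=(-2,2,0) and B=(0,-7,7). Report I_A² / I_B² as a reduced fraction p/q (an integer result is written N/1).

18000/20449

l's match ⇒ only the (l;m) 3-j factors differ between A and B.
A: triangle coeff Δ(6,7,7) = 1/2444321880; Σ_t [2,6]: t=2:+1/174182400 t=3:−1/6220800 t=4:+1/1658880 t=5:−1/2488320 t=6:+1/24883200 = 1/11612160; (3j)²=150/46189 [(6 7 7; -2 2 0)], sign=-1
B: triangle coeff Δ(6,7,7) = 1/2444321880; Σ_t [0,0]: t=0:+1/20901888000 = 1/20901888000; (3j)²=143/38760 [(6 7 7; 0 -7 7)], sign=+1
I_A²/I_B² = (150/46189)/(143/38760) = 18000/20449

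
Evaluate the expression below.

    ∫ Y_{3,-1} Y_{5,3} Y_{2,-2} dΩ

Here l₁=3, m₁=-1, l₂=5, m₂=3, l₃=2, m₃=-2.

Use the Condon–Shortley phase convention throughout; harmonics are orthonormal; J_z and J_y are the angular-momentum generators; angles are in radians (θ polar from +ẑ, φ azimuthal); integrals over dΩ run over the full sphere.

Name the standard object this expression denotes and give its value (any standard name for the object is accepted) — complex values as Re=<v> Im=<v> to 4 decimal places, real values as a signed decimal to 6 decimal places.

This is a Gaunt coefficient — the integral of a triple product of spherical harmonics over the sphere.
Checks pass: Σm=0; 10 even; l₃=2∈[2,8].
(2·3+1)(2·5+1)(2·2+1) = 385
Δ: 6! 0! 4! / 11! → 1/2310
sum: t=3:−1/144 = -1/144
3j²(3 5 2; 0 0 0) = Δ·Π!·Σ² = 10/231  (sign -1)
sum: t=4:+1/1152 = 1/1152
3j²(3 5 2; -1 3 -2) = Δ·Π!·Σ² = 1/33  (sign +1)
combine: 4πI² = 385·10/231·1/33 = 50/99
take √, sign -1: I = -0.20047604

Gaunt coefficient, -0.200476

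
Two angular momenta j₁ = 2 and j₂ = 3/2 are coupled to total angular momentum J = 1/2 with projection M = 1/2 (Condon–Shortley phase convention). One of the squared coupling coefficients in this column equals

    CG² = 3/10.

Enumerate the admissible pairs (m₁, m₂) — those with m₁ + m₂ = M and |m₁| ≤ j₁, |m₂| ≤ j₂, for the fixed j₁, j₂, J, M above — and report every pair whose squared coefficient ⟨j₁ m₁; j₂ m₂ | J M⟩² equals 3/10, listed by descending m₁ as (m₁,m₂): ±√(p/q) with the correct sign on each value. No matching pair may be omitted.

(1,-1/2): −√(3/10)

Admissible pairs with m₁+m₂ = M = 1/2: (-1,3/2), (0,1/2), (1,-1/2), (2,-3/2)
  (m₁,m₂)=(2,-3/2): CG² = 2/5, CG = +√(2/5)
  (m₁,m₂)=(1,-1/2): CG² = 3/10, CG = −√(3/10)   ← matches the target
  (m₁,m₂)=(0,1/2): CG² = 1/5, CG = +√(1/5)
  (m₁,m₂)=(-1,3/2): CG² = 1/10, CG = −√(1/10)
Pairs with CG² = 3/10: (1,-1/2): −√(3/10)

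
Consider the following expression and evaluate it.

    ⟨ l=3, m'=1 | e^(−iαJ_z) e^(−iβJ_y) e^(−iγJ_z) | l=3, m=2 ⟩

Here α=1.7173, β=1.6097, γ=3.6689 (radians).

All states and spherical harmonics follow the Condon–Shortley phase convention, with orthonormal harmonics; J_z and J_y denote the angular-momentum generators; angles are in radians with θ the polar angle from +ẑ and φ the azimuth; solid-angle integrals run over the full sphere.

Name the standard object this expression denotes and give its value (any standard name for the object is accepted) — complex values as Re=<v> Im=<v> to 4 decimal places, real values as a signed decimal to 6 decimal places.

This is a Wigner D-matrix element — the rotation-matrix element ⟨l m'| R(α,β,γ) |l m⟩ in the angular-momentum basis.
Split into d^3_{1,2}(β=1.6097) × two z-phases.
c=cos(1.609700/2)=0.693219, s=sin(1.609700/2)=0.720727; N=√[24·2·120·1]=75.894664
The bounds max(0,m−m')=1 and min(l+m,l−m')=2 give 2 terms
  k=1: (−1)^0·75.8947/(24)·0.6932^5·0.7207^1 = +0.364858
  k=2: (−1)^1·75.8947/(12)·0.6932^3·0.7207^3 = -0.788776
d^3_{1,2}(1.6097) = +0.364858 -0.788776 = -0.423918
Attach z-rotation phases: D = e^{-i(1)(1.7173)}·(-0.423918)·e^{-i(2)(3.6689)} = +0.395280+0.153168i

Wigner D-matrix element, Re=0.3953 Im=0.1532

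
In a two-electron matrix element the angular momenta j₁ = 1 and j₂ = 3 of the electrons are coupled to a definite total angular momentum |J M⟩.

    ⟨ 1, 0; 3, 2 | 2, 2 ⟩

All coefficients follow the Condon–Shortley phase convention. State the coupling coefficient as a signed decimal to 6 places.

√[5·2!0!4!/7! · 1!1!5!1!4!0!] = √(960/7)
  +(−1)^1/∏(1,1,0,4,0,0)! = -1/24  (running -1/24)
⟨..|..⟩ = √(960/7)·(-1/24) = -0.487950

-0.487950  (= −√(5/21))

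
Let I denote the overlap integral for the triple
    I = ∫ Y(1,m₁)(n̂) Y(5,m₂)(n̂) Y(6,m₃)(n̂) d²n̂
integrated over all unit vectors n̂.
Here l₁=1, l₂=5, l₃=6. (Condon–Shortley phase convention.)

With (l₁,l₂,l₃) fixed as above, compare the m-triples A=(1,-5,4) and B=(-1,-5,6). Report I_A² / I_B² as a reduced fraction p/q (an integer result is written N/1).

1/66

Shared (l₁,l₂,l₃)=(1,5,6): N and (l;000)² cancel in I_A²/I_B².
A: Δ = 0!·2!·10!/13! = 1/858; Racah Σ t=0..0: t=0:+1/7257600 = 1/7257600; ⇒ 3j(1 5 6; 1 -5 4)² = 1/858, sgn +1
B: Δ = 0!·2!·10!/13! = 1/858; Racah Σ t=0..0: t=0:+1/7257600 = 1/7257600; ⇒ 3j(1 5 6; -1 -5 6)² = 1/13, sgn +1
I_A²/I_B² = (1/858)/(1/13) = 1/66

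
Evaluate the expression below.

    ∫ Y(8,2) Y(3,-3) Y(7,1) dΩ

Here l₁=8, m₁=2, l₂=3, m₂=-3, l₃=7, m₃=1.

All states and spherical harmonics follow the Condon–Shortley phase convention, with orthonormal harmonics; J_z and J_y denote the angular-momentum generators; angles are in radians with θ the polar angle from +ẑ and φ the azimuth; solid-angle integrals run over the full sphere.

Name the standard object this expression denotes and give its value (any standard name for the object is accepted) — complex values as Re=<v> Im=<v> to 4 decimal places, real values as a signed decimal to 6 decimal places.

Gaunt coefficient, -0.168590

This is a Gaunt coefficient — the integral of a triple product of spherical harmonics over the sphere.
Checks pass: Σm=0; 18 even; l₃=7∈[5,11].
(2·8+1)(2·3+1)(2·7+1) = 1785
Δ: 4! 12! 2! / 19! → 1/5290740
sum: t=1:−1/7257600 t=2:+1/2073600 t=3:−1/7257600 = 1/4838400
3j²(8 3 7; 0 0 0) = Δ·Π!·Σ² = 252/20995  (sign -1)
sum: t=0:+1/24883200 = 1/24883200
3j²(8 3 7; 2 -3 1) = Δ·Π!·Σ² = 70/4199  (sign +1)
combine: 4πI² = 1785·252/20995·70/4199 = 370440/1037153
take √, sign -1: I = -0.16859030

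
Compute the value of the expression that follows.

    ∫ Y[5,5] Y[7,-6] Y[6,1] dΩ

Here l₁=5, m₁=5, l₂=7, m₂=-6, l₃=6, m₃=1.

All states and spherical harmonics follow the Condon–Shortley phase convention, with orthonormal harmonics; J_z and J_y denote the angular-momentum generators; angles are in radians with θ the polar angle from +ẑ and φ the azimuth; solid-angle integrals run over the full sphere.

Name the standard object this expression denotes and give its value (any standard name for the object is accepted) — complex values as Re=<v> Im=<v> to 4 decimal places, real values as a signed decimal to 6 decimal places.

Gaunt coefficient, +0.126562

This is a Gaunt coefficient — the integral of a triple product of spherical harmonics over the sphere.
Rules hold: Σm=0, L=18 even, 2≤6≤12.
N = 11·15·13 = 2145
Δ = 6!·4!·8!/19! = 1/174594420
Racah Σ t=1..5: t=1:−1/4147200 t=2:+1/207360 t=3:−1/82944 t=4:+1/207360 t=5:−1/4147200 = -1/345600
⇒ 3j(5 7 6; 0 0 0)² = 420/46189, sgn -1
Racah Σ t=0..0: t=0:+1/87091200 = 1/87091200
⇒ 3j(5 7 6; 5 -6 1)² = 10/969, sgn -1
4πI² = N·(3j₀)²·(3jₘ)² = 21000/104329
I = +1·√(0.201286/4π) = 0.12656167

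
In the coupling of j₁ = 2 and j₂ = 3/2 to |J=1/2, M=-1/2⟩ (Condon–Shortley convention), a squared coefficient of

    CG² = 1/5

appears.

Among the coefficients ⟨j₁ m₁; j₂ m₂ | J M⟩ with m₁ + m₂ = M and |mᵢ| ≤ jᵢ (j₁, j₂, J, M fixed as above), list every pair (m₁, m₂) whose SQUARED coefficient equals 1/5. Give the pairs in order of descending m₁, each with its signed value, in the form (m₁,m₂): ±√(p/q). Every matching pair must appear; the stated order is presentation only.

Admissible pairs with m₁+m₂ = M = -1/2: (-2,3/2), (-1,1/2), (0,-1/2), (1,-3/2)
  (m₁,m₂)=(1,-3/2): CG² = 1/10, CG = +√(1/10)
  (m₁,m₂)=(0,-1/2): CG² = 1/5, CG = −√(1/5)   ← matches the target
  (m₁,m₂)=(-1,1/2): CG² = 3/10, CG = +√(3/10)
  (m₁,m₂)=(-2,3/2): CG² = 2/5, CG = −√(2/5)
Pairs with CG² = 1/5: (0,-1/2): −√(1/5)

(0,-1/2): −√(1/5)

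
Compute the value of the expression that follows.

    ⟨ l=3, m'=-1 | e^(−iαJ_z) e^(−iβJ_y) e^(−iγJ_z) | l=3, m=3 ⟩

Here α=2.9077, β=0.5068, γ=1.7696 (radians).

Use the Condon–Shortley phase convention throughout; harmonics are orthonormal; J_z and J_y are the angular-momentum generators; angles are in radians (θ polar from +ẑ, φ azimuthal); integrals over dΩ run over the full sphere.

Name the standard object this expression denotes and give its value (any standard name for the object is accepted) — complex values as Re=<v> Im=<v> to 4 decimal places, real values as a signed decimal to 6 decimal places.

Wigner D-matrix element, Re=-0.0106 Im=-0.0097

This is a Wigner D-matrix element — the rotation-matrix element ⟨l m'| R(α,β,γ) |l m⟩ in the angular-momentum basis.
D^3_{-1,3}(2.9077,0.5068,1.7696) = e^{-i·-1·2.9077}·d^3_{-1,3}(0.5068)·e^{-i·3·1.7696}. Compute d first:
Half-angle: c=0.968066, s=0.250697. N=√(2·24·720·1)=185.903201
The bounds max(0,m−m')=4 and min(l+m,l−m')=4 give 1 term
  k=4: (−1)^0·185.9032/(48)·0.9681^2·0.2507^4 = +0.014337
d^3_{-1,3}(0.5068) = +0.014337
D = (-0.972772+0.231766i)·(+0.014337)·(+0.561677+0.827357i) = -0.010582-0.009672i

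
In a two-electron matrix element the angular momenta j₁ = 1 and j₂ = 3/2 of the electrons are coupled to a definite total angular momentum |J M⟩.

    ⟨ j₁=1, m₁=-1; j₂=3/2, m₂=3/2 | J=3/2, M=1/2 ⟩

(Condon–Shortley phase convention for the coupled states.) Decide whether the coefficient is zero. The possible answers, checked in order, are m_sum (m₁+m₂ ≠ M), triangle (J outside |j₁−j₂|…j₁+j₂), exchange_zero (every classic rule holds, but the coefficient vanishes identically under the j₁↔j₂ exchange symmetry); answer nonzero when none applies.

m-sum: m₁+m₂ = -1+3/2 = 1/2, M = 1/2  ✓
triangle: |j₁−j₂| = 1/2 ≤ J = 3/2 ≤ j₁+j₂ = 5/2  ✓
exchange: j₁≠j₂ or m₁≠m₂ — the exchange symmetry imposes no constraint here
value check: CG = −√(2/5) = -0.632456 ≠ 0

nonzero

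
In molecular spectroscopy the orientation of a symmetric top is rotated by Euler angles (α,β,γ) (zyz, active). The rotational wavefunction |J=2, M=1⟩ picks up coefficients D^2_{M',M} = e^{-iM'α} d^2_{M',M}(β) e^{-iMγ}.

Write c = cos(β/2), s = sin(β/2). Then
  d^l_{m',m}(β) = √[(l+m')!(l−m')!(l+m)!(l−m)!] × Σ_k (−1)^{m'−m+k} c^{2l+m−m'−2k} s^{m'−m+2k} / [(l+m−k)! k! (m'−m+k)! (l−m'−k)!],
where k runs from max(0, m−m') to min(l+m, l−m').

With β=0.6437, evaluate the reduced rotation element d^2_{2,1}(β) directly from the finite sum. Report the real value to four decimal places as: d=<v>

d=-0.5401

d^2_{2,1}(β=0.6437) via the finite sum:
With c≡cos(β/2)=0.948652 and s≡sin(β/2)=0.316322, N=[24·1·6·1]^{1/2}=12.000000
k∈{0} keeps every argument non-negative
  k=0: (−1)^1·12.0000/(6)·0.9487^3·0.3163^1 = -0.540107
d^2_{2,1}(0.6437) = -0.540107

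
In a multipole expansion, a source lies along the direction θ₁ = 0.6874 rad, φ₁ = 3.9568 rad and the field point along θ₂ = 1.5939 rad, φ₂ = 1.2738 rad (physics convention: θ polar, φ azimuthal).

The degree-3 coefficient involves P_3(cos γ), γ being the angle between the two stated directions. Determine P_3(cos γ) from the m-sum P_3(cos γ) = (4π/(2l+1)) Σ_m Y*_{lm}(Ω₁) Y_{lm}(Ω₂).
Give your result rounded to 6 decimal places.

0.375201

Addition theorem: P_3(cos γ) = (4π/7) Σ_m Y*_{lm}(Ω₁) Y_{lm}(Ω₂), m = −3…3:
  [-3]  conj(Y_{3,-3})(Ω₁) = (0.081802, -0.068339) ; Y_{3,-3}(Ω₂) = (-0.324213, 0.262075) ; Δ = (-0.008611, 0.043595)
  [-2]  conj(Y_{3,-2})(Ω₁) = (-0.018949, 0.317467) ; Y_{3,-2}(Ω₂) = (0.019555, 0.013207) ; Δ = (-0.004563, 0.005958)
  [-1]  conj(Y_{3,-1})(Ω₁) = (-0.279389, -0.296563) ; Y_{3,-1}(Ω₂) = (-0.094301, 0.308124) ; Δ = (0.117725, -0.058120)
  [+0]  conj(Y_{3,0})(Ω₁) = (-0.003790, -0.000000) ; Y_{3,0}(Ω₂) = (0.025840, 0.000000) ; Δ = (-0.000098, -0.000000)
  [+1]  conj(Y_{3,1})(Ω₁) = (0.279389, -0.296563) ; Y_{3,1}(Ω₂) = (0.094301, 0.308124) ; Δ = (0.117725, 0.058120)
  [+2]  conj(Y_{3,2})(Ω₁) = (-0.018949, -0.317467) ; Y_{3,2}(Ω₂) = (0.019555, -0.013207) ; Δ = (-0.004563, -0.005958)
  [+3]  conj(Y_{3,3})(Ω₁) = (-0.081802, -0.068339) ; Y_{3,3}(Ω₂) = (0.324213, 0.262075) ; Δ = (-0.008611, -0.043595)
Σ over m = (0.209003, 0.000000); ×(4π/7) → (0.375201, 0.000000). Real part: 0.375201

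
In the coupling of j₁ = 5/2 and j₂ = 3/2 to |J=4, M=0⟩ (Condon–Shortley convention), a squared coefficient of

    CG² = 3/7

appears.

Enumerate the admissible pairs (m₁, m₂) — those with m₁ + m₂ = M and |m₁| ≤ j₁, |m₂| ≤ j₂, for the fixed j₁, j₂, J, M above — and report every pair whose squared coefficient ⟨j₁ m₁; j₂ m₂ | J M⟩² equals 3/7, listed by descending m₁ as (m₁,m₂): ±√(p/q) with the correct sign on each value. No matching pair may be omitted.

(1/2,-1/2): +√(3/7); (-1/2,1/2): +√(3/7)

Admissible pairs with m₁+m₂ = M = 0: (-3/2,3/2), (-1/2,1/2), (1/2,-1/2), (3/2,-3/2)
  (m₁,m₂)=(3/2,-3/2): CG² = 1/14, CG = +√(1/14)
  (m₁,m₂)=(1/2,-1/2): CG² = 3/7, CG = +√(3/7)   ← matches the target
  (m₁,m₂)=(-1/2,1/2): CG² = 3/7, CG = +√(3/7)   ← matches the target
  (m₁,m₂)=(-3/2,3/2): CG² = 1/14, CG = +√(1/14)
Pairs with CG² = 3/7: (1/2,-1/2): +√(3/7); (-1/2,1/2): +√(3/7)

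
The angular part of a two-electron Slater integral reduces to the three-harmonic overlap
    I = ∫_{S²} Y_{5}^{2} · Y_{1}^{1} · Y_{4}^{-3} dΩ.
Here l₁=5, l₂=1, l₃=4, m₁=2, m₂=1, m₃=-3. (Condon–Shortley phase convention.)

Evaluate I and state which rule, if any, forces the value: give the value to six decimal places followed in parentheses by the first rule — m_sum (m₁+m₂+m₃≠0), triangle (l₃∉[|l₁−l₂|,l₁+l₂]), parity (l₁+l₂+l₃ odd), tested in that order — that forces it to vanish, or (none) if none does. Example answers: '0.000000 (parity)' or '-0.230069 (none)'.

m-sum 0 ✓  L=10 even ✓  4≤4≤6 ✓
Π(2lᵢ+1) = 11×3×9 = 297
triangle coeff Δ(5,1,4) = 1/495
Σ_t [1,1]: t=1:−1/576 = -1/576
(3j)²=5/99 [(5 1 4; 0 0 0)], sign=-1
Σ_t [2,2]: t=2:+1/10080 = 1/10080
(3j)²=1/165 [(5 1 4; 2 1 -3)], sign=-1
⇒ 4πI² = 1/11
I = (+1)√(1/11/(4π)) = 0.08505478
No selection rule forces the value: the integral is nonzero (none).

0.085055 (none)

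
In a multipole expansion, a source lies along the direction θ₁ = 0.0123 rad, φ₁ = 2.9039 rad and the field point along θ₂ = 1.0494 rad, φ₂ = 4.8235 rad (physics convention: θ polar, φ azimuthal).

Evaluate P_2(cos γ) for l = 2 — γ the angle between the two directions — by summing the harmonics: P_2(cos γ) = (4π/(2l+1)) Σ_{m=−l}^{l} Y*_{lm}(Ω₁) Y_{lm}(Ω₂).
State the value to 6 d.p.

-0.133340

Summing Y*_{l m}(θ₁,φ₁)·Y_{l m}(θ₂,φ₂) over m ∈ [−2, 2]; prefactor 4π/(2·2+1) = 2.513274:
  [-2]  conj(Y_{2,-2})(Ω₁) = (0.000052, -0.000027) ; Y_{2,-2}(Ω₂) = (-0.283300, 0.064013) ; Δ = (-0.000013, 0.000011)
  [-1]  conj(Y_{2,-1})(Ω₁) = (-0.009234, 0.002237) ; Y_{2,-1}(Ω₂) = (0.036998, 0.331612) ; Δ = (-0.001084, -0.002979)
  [+0]  conj(Y_{2,0})(Ω₁) = (0.630640, -0.000000) ; Y_{2,0}(Ω₂) = (-0.080650, 0.000000) ; Δ = (-0.050861, 0.000000)
  [+1]  conj(Y_{2,1})(Ω₁) = (0.009234, 0.002237) ; Y_{2,1}(Ω₂) = (-0.036998, 0.331612) ; Δ = (-0.001084, 0.002979)
  [+2]  conj(Y_{2,2})(Ω₁) = (0.000052, 0.000027) ; Y_{2,2}(Ω₂) = (-0.283300, -0.064013) ; Δ = (-0.000013, -0.000011)
Total Σ_m = (-0.053054, -0.000000). Multiply by 2.513274: (-0.133340, -0.000000). P_2(cos γ) = -0.133340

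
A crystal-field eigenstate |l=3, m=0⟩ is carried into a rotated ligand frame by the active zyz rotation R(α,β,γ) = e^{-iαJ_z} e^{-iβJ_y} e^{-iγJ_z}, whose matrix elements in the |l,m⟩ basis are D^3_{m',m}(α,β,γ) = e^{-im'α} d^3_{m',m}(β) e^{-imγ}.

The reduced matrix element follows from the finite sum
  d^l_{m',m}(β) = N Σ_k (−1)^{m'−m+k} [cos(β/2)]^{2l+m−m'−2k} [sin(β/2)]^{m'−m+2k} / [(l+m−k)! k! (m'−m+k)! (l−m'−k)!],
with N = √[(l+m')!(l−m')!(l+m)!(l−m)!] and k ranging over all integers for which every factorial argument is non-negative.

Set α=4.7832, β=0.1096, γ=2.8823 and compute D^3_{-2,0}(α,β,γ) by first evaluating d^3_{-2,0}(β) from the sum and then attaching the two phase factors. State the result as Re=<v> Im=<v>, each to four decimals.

Re=-0.0161 Im=-0.0023

D^3_{-2,0}(4.7832,0.1096,2.8823) = e^{-i·-2·4.7832}·d^3_{-2,0}(0.1096)·e^{-i·0·2.8823}. Compute d first:
With c≡cos(β/2)=0.998499 and s≡sin(β/2)=0.054773, N=[1·120·6·6]^{1/2}=65.726707
k∈{2,3} keeps every argument non-negative
  k=2: (−1)^0·65.7267/(12)·0.9985^4·0.0548^2 = +0.016333
  k=3: (−1)^1·65.7267/(12)·0.9985^2·0.0548^4 = -0.000049
d^3_{-2,0}(0.1096) = +0.016333 -0.000049 = +0.016284
Attach z-rotation phases: D = e^{-i(-2)(4.7832)}·(+0.016284)·e^{-i(0)(2.8823)} = -0.016121-0.002299i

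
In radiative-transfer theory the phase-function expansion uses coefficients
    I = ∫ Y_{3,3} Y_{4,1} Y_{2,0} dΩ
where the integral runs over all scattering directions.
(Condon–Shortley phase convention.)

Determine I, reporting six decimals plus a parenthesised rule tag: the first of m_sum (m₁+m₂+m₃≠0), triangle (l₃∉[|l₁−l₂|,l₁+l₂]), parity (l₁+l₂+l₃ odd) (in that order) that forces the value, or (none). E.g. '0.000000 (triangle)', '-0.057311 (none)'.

0.000000 (m_sum)

m-sum = 3 + 1 + 0 = 4 ≠ 0 ⇒ I = 0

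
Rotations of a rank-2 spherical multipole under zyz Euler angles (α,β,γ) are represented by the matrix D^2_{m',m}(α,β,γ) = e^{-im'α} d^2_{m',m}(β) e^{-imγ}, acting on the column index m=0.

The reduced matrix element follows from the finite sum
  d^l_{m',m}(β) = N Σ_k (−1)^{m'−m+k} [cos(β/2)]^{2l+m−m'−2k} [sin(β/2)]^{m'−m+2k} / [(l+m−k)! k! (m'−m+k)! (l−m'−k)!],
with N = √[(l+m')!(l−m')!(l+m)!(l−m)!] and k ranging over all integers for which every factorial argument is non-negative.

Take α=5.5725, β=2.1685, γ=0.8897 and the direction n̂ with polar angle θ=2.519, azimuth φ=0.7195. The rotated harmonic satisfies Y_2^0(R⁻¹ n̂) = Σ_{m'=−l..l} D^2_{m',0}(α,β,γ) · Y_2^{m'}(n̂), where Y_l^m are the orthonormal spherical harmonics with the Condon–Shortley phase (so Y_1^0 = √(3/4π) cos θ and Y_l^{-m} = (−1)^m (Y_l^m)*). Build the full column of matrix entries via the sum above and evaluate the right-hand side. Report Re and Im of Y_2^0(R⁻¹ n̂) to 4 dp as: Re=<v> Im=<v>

Re=-0.0549 Im=0.0000

Need the full column D^2_{m',0} for m'=−2..2 at α=5.5725, β=2.1685, γ=0.8897.
cos(β/2)=0.467576, sin(β/2)=0.883953
d^2_{-2,0}: single k=2 term ⇒ +0.418445;  D = +0.062294-0.413782i
d^2_{-1,0}: k∈[1..2] ⇒ +0.221340 -0.791070 = -0.569730;  D = -0.431807+0.371665i
d^2_{0,0}: k∈[0..2] ⇒ +0.047798 -0.683317 +0.610544 = -0.024976;  D = -0.024976+0.000000i
d^2_{1,0}: k∈[0..1] ⇒ -0.221340 +0.791070 = +0.569730;  D = +0.431807+0.371665i
d^2_{2,0}: single k=0 term ⇒ +0.418445;  D = +0.062294+0.413782i
Y_2^{m'}(θ=2.519,φ=0.7195) and Σ D·Y over m':
  (+0.0623-0.4138i)·(+0.0173-0.1302i)  (-0.4318+0.3717i)·(-0.2753+0.2412i)  (-0.0250+0.0000i)·(+0.3090+0.0000i)  (+0.4318+0.3717i)·(+0.2753+0.2412i)  (+0.0623+0.4138i)·(+0.0173+0.1302i)
Y_2^0(R⁻¹ n̂) = -0.054885+0.000000i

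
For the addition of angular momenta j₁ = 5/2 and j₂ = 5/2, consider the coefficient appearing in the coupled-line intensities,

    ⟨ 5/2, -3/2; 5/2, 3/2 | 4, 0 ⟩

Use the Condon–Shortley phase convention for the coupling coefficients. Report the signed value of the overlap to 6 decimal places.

triangle: 1!*4!*4!/10! = 576/3628800
(j±m)!: 1!*4!*4!*1!*4!*4! = 331776
prefactor² = (2J+1)*Δ*N² = 82944/175
  k=0: +1/(0!*1!*4!*4!*0!*0!) = 1/576
  k=1: −1/(1!*0!*3!*3!*1!*1!) = -1/36
Σ = -5/192  ⇒  CG² = 82944/175*(-5/192)² = 9/28
CG = −√(9/28) = -0.566947

−√(9/28) ≈ -0.566947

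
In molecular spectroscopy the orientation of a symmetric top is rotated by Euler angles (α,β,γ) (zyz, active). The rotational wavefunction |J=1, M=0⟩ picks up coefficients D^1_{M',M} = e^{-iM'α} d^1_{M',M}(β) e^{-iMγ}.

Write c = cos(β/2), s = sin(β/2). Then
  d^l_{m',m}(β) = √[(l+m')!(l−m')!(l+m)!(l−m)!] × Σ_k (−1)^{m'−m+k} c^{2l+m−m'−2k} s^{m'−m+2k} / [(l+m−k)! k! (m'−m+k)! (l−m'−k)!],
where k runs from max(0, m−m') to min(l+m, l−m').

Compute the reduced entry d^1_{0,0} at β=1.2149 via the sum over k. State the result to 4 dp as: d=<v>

d=0.3484

d^1_{0,0}(β=1.2149) via the finite sum:
Half-angle: c=0.821106, s=0.570775. N=√(1·1·1·1)=1.000000
The bounds max(0,m−m')=0 and min(l+m,l−m')=1 give 2 terms
  k=0: (−1)^0·1.0000/(1)·0.8211^2·0.5708^0 = +0.674215
  k=1: (−1)^1·1.0000/(1)·0.8211^0·0.5708^2 = -0.325785
d^1_{0,0}(1.2149) = +0.674215 -0.325785 = +0.348431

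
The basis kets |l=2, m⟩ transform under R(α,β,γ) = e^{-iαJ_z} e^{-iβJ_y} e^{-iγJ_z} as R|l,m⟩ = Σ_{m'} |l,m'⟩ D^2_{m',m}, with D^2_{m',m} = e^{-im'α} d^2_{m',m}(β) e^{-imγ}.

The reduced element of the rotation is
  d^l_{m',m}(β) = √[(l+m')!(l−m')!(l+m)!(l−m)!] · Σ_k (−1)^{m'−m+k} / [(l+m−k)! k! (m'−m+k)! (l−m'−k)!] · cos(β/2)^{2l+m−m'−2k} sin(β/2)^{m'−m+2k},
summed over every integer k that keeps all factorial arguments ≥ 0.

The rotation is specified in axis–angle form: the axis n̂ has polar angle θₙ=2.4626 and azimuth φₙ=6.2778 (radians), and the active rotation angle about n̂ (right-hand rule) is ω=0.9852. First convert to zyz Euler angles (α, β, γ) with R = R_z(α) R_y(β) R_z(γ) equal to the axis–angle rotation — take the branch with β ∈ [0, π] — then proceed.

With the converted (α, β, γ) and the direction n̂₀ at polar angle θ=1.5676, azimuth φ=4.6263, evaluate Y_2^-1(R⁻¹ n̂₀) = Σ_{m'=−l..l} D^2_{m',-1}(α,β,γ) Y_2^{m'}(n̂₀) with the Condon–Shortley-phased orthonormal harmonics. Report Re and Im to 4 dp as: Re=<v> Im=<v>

Axis–angle → zyz. n̂ = (sinθₙcosφₙ, sinθₙsinφₙ, cosθₙ) = (+0.628000, -0.003382, -0.778206), ω = 0.9852.
R = I cosω + sinω [n̂]ₓ + (1−cosω) n̂n̂ᵀ gives
  R = [+0.729106, +0.647593, -0.221422; -0.649493, +0.552702, -0.522187; -0.215785, +0.524542, +0.823585]
β = atan2(√(R₁₃²+R₂₃²), R₃₃) = 0.603093; α = atan2(R₂₃, R₁₃) mod 2π = 4.311342; γ = atan2(R₃₂, −R₃₁) mod 2π = 1.180520
Need the full column D^2_{m',-1} for m'=−2..2 at α=4.3113, β=0.6031, γ=1.1805.
cos(β/2)=0.954878, sin(β/2)=0.296997
d^2_{-2,-1}: single k=1 term ⇒ +0.517162;  D = -0.480571-0.191070i
d^2_{-1,-1}: k∈[0..1] ⇒ +0.831366 -0.241280 = +0.590085;  D = +0.414774-0.419718i
d^2_{0,-1}: k∈[0..1] ⇒ -0.633391 +0.061275 = -0.572117;  D = -0.217658-0.529096i
d^2_{1,-1}: k∈[0..1] ⇒ +0.241280 -0.007781 = +0.233500;  D = -0.233486-0.002515i
d^2_{2,-1}: single k=0 term ⇒ -0.050031;  D = -0.020026+0.045848i
Y_2^{m'}(θ=1.5676,φ=4.6263) and Σ D·Y over m':
  (-0.4806-0.1911i)·(-0.3806-0.0662i)  (+0.4148-0.4197i)·(-0.0002+0.0025i)  (-0.2177-0.5291i)·(-0.3154+0.0000i)  (-0.2335-0.0025i)·(+0.0002+0.0025i)  (-0.0200+0.0458i)·(-0.3806+0.0662i)
Y_2^-1(R⁻¹ n̂) = +0.244374+0.253146i

Re=0.2444 Im=0.2531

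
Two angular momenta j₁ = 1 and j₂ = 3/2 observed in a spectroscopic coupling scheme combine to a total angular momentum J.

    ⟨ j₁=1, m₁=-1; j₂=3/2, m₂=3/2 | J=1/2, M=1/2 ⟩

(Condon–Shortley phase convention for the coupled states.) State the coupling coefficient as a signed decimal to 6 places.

+0.707107  (= +√(1/2))

j₁+j₂−J=2  J+j₁−j₂=0  J−j₁+j₂=1  j₁+j₂+J+1=4
(j₁±m₁, j₂±m₂, J±M) = (0,2,3,0,1,0)
P² = 2
sum k=2..2:
  [2] +1/2 = 1/2
S = 1/2
C² = P²·S² = 1/2 ; C = +0.707107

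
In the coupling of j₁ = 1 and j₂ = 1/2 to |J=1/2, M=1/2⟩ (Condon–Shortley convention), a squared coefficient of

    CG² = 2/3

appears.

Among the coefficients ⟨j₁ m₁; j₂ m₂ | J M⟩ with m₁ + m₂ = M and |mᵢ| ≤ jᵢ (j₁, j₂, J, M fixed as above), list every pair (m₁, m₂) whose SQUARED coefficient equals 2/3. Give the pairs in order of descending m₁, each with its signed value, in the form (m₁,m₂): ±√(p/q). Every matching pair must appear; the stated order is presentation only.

Admissible pairs with m₁+m₂ = M = 1/2: (0,1/2), (1,-1/2)
  (m₁,m₂)=(1,-1/2): CG² = 2/3, CG = +√(2/3)   ← matches the target
  (m₁,m₂)=(0,1/2): CG² = 1/3, CG = −√(1/3)
Pairs with CG² = 2/3: (1,-1/2): +√(2/3)

(1,-1/2): +√(2/3)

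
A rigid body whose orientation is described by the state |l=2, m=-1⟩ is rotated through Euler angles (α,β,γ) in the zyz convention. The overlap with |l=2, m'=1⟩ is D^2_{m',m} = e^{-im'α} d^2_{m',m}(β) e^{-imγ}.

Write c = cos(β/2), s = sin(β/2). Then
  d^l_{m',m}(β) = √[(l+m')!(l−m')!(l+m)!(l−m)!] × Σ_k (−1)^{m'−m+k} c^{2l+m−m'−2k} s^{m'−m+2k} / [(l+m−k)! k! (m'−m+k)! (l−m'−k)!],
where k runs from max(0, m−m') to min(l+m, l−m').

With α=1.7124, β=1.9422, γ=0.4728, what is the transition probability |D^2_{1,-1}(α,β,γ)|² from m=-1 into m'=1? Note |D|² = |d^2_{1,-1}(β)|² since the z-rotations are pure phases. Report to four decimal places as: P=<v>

D^2_{1,-1}(1.7124,1.9422,0.4728) = e^{-i·1·1.7124}·d^2_{1,-1}(1.9422)·e^{-i·-1·0.4728}. Compute d first:
With c≡cos(β/2)=0.564392 and s≡sin(β/2)=0.825507, N=[6·1·1·6]^{1/2}=6.000000
k∈{0,1} keeps every argument non-negative
  k=0: (−1)^2·6.0000/(2)·0.5644^2·0.8255^2 = +0.651215
  k=1: (−1)^3·6.0000/(6)·0.5644^0·0.8255^4 = -0.464390
d^2_{1,-1}(1.9422) = +0.651215 -0.464390 = +0.186824
|D^2_{1,-1}|² = |d^2_{1,-1}(β)|² = (+0.186824)² = 0.034903 (the z-rotation phases have unit modulus)

P=0.0349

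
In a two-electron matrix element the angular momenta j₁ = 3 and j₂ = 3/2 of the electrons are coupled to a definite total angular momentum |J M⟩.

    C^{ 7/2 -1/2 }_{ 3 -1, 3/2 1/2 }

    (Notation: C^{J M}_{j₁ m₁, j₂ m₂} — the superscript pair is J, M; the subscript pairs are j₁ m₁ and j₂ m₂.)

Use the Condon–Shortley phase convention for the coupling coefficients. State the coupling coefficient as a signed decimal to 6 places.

-0.534522  (= −√(2/7))

√[8·1!5!2!/9! · 2!4!2!1!3!4!] = √(512/7)
  +(−1)^0/∏(0,1,4,2,1,0)! = 1/48  (running 1/48)
  +(−1)^1/∏(1,0,3,1,2,1)! = -1/12  (running -1/16)
⟨..|..⟩ = √(512/7)·(-1/16) = -0.534522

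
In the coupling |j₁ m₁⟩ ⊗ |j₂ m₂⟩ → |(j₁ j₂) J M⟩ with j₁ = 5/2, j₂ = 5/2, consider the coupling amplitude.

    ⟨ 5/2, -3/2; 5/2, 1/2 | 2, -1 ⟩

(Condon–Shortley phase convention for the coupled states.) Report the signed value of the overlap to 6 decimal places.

+√(1/7) = +0.377964

j₁+j₂−J=3  J+j₁−j₂=2  J−j₁+j₂=2  j₁+j₂+J+1=8
(j₁±m₁, j₂±m₂, J±M) = (1,4,3,2,1,3)
P² = 36/7
sum k=2..3:
  [2] +1/4 = 1/4
  [3] −1/12 = -1/12
S = 1/6
C² = P²·S² = 1/7 ; C = +0.377964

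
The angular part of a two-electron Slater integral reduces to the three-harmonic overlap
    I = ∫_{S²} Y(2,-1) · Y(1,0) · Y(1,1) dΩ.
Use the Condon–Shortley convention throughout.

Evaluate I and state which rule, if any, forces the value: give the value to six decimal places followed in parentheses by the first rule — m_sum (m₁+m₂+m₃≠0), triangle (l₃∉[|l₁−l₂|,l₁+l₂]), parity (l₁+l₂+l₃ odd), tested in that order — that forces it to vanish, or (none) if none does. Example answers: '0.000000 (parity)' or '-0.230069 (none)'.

Rules hold: Σm=0, L=4 even, 1≤1≤3.
N = 5·3·3 = 45
Δ = 2!·2!·0!/5! = 1/30
Racah Σ t=1..1: t=1:−1/1 = -1/1
⇒ 3j(2 1 1; 0 0 0)² = 2/15, sgn +1
Racah Σ t=1..1: t=1:−1/2 = -1/2
⇒ 3j(2 1 1; -1 0 1)² = 1/10, sgn -1
4πI² = N·(3j₀)²·(3jₘ)² = 3/5
I = -1·√(0.6/4π) = -0.21850969
No selection rule forces the value: the integral is nonzero (none).

-0.218510 (none)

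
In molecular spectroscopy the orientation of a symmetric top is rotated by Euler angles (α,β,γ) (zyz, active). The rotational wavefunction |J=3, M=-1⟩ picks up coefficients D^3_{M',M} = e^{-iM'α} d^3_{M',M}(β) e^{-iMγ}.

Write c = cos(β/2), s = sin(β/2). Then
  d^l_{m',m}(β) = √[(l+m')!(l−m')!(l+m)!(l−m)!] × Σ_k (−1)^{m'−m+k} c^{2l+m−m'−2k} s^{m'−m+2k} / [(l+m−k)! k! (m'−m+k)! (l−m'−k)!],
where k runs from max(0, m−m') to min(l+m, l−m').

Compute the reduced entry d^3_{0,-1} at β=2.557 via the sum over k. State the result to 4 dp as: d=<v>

d^3_{0,-1}(β=2.5570) via the finite sum:
Half-angle: c=0.288152, s=0.957585. N=√(6·6·2·24)=41.569219
k∈{0,1,2} keeps every argument non-negative
  k=0: (−1)^1·41.5692/(12)·0.2882^5·0.9576^1 = -0.006590
  k=1: (−1)^2·41.5692/(4)·0.2882^3·0.9576^3 = +0.218327
  k=2: (−1)^3·41.5692/(12)·0.2882^1·0.9576^5 = -0.803708
d^3_{0,-1}(2.5570) = -0.006590 +0.218327 -0.803708 = -0.591970

d=-0.5920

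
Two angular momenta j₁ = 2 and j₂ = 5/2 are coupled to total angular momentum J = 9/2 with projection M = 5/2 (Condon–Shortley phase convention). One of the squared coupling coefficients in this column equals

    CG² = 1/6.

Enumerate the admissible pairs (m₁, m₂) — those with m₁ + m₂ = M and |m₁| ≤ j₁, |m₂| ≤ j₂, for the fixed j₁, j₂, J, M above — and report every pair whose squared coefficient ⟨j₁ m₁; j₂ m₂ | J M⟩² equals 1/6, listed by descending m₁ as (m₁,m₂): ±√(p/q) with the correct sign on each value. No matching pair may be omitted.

Admissible pairs with m₁+m₂ = M = 5/2: (0,5/2), (1,3/2), (2,1/2)
  (m₁,m₂)=(2,1/2): CG² = 5/18, CG = +√(5/18)
  (m₁,m₂)=(1,3/2): CG² = 5/9, CG = +√(5/9)
  (m₁,m₂)=(0,5/2): CG² = 1/6, CG = +√(1/6)   ← matches the target
Pairs with CG² = 1/6: (0,5/2): +√(1/6)

(0,5/2): +√(1/6)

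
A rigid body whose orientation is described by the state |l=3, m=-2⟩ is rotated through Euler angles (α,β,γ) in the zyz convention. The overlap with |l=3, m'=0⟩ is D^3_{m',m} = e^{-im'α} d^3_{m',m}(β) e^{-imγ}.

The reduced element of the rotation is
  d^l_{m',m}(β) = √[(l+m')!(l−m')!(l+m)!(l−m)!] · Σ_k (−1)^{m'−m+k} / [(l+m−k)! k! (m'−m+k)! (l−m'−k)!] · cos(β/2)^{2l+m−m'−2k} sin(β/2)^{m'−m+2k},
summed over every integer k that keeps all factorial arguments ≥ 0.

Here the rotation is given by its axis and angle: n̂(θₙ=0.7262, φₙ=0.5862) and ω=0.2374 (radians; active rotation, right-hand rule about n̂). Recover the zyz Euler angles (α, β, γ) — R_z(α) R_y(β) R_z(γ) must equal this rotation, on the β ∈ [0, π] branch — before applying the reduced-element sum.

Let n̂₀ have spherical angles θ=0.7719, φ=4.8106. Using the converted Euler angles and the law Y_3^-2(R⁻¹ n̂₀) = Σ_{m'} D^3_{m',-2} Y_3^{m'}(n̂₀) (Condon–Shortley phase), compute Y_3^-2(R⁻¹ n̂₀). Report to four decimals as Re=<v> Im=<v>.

Re=-0.2742 Im=-0.1085

Axis–angle → zyz. n̂ = (sinθₙcosφₙ, sinθₙsinφₙ, cosθₙ) = (+0.553172, +0.367343, +0.747703), ω = 0.2374.
R = I cosω + sinω [n̂]ₓ + (1−cosω) n̂n̂ᵀ gives
  R = [+0.980535, -0.170143, +0.097991; +0.181541, +0.975737, -0.122389; -0.074790, +0.137797, +0.987633]
β = atan2(√(R₁₃²+R₂₃²), R₃₃) = 0.157434; α = atan2(R₂₃, R₁₃) mod 2π = 5.387525; γ = atan2(R₃₂, −R₃₁) mod 2π = 1.073533
Need the full column D^3_{m',-2} for m'=−3..3 at α=5.3875, β=0.1574, γ=1.0735.
cos(β/2)=0.996903, sin(β/2)=0.078636
d^3_{-3,-2}: single k=1 term ⇒ +0.189654;  D = +0.162676-0.097494i
d^3_{-2,-2}: k∈[0..1] ⇒ +0.981564 -0.030537 = +0.951027;  D = +0.891480+0.331232i
d^3_{-1,-2}: k∈[0..1] ⇒ -0.244842 +0.003047 = -0.241795;  D = -0.075921-0.229567i
d^3_{0,-2}: k∈[0..1] ⇒ +0.033451 -0.000208 = +0.033243;  D = -0.018114+0.027874i
d^3_{1,-2}: k∈[0..1] ⇒ -0.003047 +0.000009 = -0.003037;  D = +0.003023-0.000300i
d^3_{2,-2}: k∈[0..1] ⇒ +0.000190 -0.000000 = +0.000190;  D = -0.000133-0.000136i
d^3_{3,-2}: single k=0 term ⇒ -0.000007;  D = -0.000001+0.000007i
Y_3^{m'}(θ=0.7719,φ=4.8106) and Σ D·Y over m':
  (+0.1627-0.0975i)·(-0.0411-0.1355i)  (+0.8915+0.3312i)·(-0.3494+0.0695i)  (-0.0759-0.2296i)·(+0.0346+0.3516i)  (-0.0181+0.0279i)·(-0.1157+0.0000i)  (+0.0030-0.0003i)·(-0.0346+0.3516i)  (-0.0001-0.0001i)·(-0.3494-0.0695i)  (-0.0000+0.0000i)·(+0.0411-0.1355i)
Y_3^-2(R⁻¹ n̂) = -0.274216-0.108531i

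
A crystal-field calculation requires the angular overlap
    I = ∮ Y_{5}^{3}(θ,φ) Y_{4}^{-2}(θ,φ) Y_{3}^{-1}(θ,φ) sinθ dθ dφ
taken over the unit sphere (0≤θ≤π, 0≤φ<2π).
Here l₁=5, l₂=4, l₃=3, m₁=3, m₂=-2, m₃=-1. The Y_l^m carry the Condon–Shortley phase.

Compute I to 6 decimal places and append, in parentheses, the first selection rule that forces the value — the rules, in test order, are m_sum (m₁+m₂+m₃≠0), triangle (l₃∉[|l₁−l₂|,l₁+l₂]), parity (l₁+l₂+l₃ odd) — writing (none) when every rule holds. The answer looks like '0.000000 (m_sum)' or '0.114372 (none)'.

Checks pass: Σm=0; 12 even; l₃=3∈[1,9].
(2·5+1)(2·4+1)(2·3+1) = 693
Δ: 6! 4! 2! / 13! → 1/180180
sum: t=2:+1/576 t=3:−1/144 t=4:+1/576 = -1/288
3j²(5 4 3; 0 0 0) = Δ·Π!·Σ² = 20/1001  (sign +1)
sum: t=0:+1/5760 t=1:−1/720 t=2:+1/2304 = -1/1280
3j²(5 4 3; 3 -2 -1) = Δ·Π!·Σ² = 27/1430  (sign -1)
combine: 4πI² = 693·20/1001·27/1430 = 486/1859
take √, sign -1: I = -0.14423595
No selection rule forces the value: the integral is nonzero (none).

-0.144236 (none)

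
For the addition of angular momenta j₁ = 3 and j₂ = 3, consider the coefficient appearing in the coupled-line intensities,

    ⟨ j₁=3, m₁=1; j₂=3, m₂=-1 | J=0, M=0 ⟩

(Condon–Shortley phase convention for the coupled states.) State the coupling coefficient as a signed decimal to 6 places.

+√(1/7) = +0.377964

triangle: 6!×0!×0!/7! = 720/5040
(j±m)!: 4!×2!×2!×4!×0!×0! = 2304
prefactor² = (2J+1)×Δ×N² = 2304/7
  k=2: +1/(2!×4!×0!×0!×0!×0!) = 1/48
Σ = 1/48  ⇒  CG² = 2304/7×(1/48)² = 1/7
CG = +√(1/7) = +0.377964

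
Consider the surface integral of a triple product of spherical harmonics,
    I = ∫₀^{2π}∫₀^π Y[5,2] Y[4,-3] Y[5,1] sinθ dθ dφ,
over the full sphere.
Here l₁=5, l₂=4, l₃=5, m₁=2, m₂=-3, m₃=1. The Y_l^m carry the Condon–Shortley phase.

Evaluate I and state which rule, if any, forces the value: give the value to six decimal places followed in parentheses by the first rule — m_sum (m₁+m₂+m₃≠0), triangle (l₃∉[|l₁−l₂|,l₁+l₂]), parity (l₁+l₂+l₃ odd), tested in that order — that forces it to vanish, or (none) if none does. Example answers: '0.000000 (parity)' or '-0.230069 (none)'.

Rules hold: Σm=0, L=14 even, 1≤5≤9.
N = 11·9·11 = 1089
Δ = 4!·6!·4!/15! = 1/3153150
Racah Σ t=0..4: t=0:+1/69120 t=1:−1/1728 t=2:+1/576 t=3:−1/1728 t=4:+1/69120 = 7/11520
⇒ 3j(5 4 5; 0 0 0)² = 2/143, sgn -1
Racah Σ t=0..1: t=0:+1/5184 t=1:−1/6912 = 1/20736
⇒ 3j(5 4 5; 2 -3 1)² = 5/2574, sgn +1
4πI² = N·(3j₀)²·(3jₘ)² = 5/169
I = -1·√(0.0295858/4π) = -0.04852178
No selection rule forces the value: the integral is nonzero (none).

-0.048522 (none)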